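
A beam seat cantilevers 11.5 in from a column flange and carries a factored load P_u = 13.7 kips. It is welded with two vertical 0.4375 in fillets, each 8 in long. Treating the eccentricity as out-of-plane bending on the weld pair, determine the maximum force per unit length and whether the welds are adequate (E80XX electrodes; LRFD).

f_max ≈ 7.43 kip/in; adequate

E80XX → F_EXX = 80 ksi.
L_w = 2 × 8 = 16 in; section modulus (unit throat) S = 2 × L²/6 = 21.33 in².
Direct shear f_v = P/L_w = 13.7/16 = 0.8562 kip/in.
Moment M = P × e = 13.7 × 11.5 = 157.55 kip·in; bending f_b = M/S = 7.385 kip/in.
f_max = √(f_v² + f_b²) = √(0.8562² + 7.385²) = 7.435 kip/in.
φr_n = 0.75 × 0.6 × 80 × (0.707 × 0.4375) = 11.14 kip/in → adequate.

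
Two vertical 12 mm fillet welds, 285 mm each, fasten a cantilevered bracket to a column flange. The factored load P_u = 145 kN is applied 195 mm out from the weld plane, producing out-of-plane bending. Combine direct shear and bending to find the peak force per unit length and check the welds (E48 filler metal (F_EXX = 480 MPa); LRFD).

L_w = 2 × 285 = 570 mm; section modulus (unit throat) S = 2 × L²/6 = 27080 mm².
Direct shear f_v = P/L_w = 145×10³/570 = 254.4 N/mm.
Moment M = P × e = 145×10³ × 195 = 28275000 N·mm; bending f_b = M/S = 1044 N/mm.
f_max = √(f_v² + f_b²) = √(254.4² + 1044²) = 1075 N/mm.
φr_n = 0.75 × 0.6 × 480 × (0.707 × 12) = 1833 N/mm → adequate.

f_max ≈ 1070 N/mm; adequate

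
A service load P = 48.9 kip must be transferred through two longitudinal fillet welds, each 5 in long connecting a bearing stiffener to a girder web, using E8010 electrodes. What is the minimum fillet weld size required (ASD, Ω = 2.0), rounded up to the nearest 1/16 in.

E80XX → F_EXX = 80 ksi.
Total weld length L = 10 in.
Required throat t_e = P × Ω / (0.6 F_EXX × L) = 48.9 × 2.0 / (0.6 × 80 × 10) = 0.2037 in.
Required leg w = t_e / 0.707 = 0.2882 in → use 5/16 in.

w = 5/16 in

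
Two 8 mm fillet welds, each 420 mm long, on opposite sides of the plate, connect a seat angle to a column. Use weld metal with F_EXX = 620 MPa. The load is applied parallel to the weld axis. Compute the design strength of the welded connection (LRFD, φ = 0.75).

Effective throat t_e = 0.707 × 8 = 5.656 mm.
Total length L = 840 mm; A_we = 5.656 × 840 = 4751 mm².
F_nw = 0.6 F_EXX = 0.6 × 620 = 372 MPa.
φR_n = 0.75 × 372 × 4751 × 10⁻³ = 1326 kN.

φR_n ≈ 1330 kN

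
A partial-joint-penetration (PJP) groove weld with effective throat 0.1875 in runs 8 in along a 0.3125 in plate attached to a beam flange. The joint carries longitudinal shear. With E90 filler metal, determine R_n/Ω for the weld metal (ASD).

E90XX → F_EXX = 90 ksi.
Effective throat (given) t_e = 0.1875 in.
A_we = 0.1875 × 8 = 1.5 in².
F_nw = 0.6 F_EXX = 54 ksi.
R_n/Ω = (54 × 1.5) / 2.0 = 40.5 kips.

R_n/Ω ≈ 40.5 kips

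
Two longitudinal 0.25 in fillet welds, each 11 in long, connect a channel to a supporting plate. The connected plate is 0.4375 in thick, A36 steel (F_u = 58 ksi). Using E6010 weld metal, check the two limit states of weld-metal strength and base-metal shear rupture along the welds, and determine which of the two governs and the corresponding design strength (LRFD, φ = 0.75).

E60XX → F_EXX = 60 ksi.
t_e = 0.707 × 0.25 = 0.1767 in; L = 22 in.
Weld metal: φR_n = 0.75 × 0.6 × 60 × 0.1767 × 22 = 105 kip.
Base metal (shear rupture): φR_n = 0.75 × 0.6 × 58 × 0.4375 × 22 = 251.2 kip.
Governing: weld metal.

φR_n ≈ 105 kip (weld metal governs)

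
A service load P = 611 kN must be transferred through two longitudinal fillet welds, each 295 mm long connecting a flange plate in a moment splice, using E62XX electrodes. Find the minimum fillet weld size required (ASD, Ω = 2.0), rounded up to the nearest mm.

w = 8 mm

E62XX → F_EXX = 620 MPa.
Total weld length L = 590 mm.
Required throat t_e = P × Ω / (0.6 F_EXX × L) = 611 × 2.0 / (0.6 × 620 × 590 × 10⁻³) = 5.568 mm.
Required leg w = t_e / 0.707 = 7.875 mm → use 8 mm.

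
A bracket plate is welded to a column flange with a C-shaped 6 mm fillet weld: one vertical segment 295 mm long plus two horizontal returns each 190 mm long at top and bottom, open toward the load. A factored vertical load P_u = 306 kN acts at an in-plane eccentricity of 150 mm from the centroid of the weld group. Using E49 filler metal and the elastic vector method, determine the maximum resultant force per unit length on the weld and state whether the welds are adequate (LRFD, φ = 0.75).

E49XX → F_EXX = 490 MPa.
Total weld length L_w = 675 mm. Treat welds as unit-width lines.
Centroid: x̄ = 2×190×95 / 675 = 53.48 mm from the vertical weld.
Polar moment about centroid: J = I_x + I_y = [295³/12 + 2×190×147.5²] + [295×53.48² + 2(190³/12 + 190×41.52²)] = 13050000 mm³.
Direct shear f_v = P/L_w = 306×10³ / 675 = 453.3 N/mm (vertical).
Torsion M = P·e = 306×10³ × 150 = 45900000 N·mm.
Critical point at (x, y) = (136.5, 147.5) from centroid. f_tx = M·y/J = 518.8 N/mm; f_ty = M·x/J = 480.2 N/mm.
Resultant f_max = √[f_tx² + (f_v + f_ty)²] = √[518.8² + (453.3 + 480.2)²] = 1068 N/mm.
Capacity per unit length: φr_n = 0.75 × 0.6 × 490 × (0.707 × 6) = 935.4 N/mm.
1068 > 935.4 → NOT adequate.

f_max ≈ 1070 N/mm; NOT adequate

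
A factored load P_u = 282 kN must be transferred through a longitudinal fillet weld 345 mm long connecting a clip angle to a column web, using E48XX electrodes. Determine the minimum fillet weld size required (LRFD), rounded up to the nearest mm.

E48XX → F_EXX = 480 MPa.
Total weld length L = 345 mm.
Required throat t_e = P_u / (φ × 0.6 F_EXX × L) = 282 / (0.75 × 0.6 × 480 × 345 × 10⁻³) = 3.784 mm.
Required leg w = t_e / 0.707 = 5.353 mm → use 6 mm.

w = 6 mm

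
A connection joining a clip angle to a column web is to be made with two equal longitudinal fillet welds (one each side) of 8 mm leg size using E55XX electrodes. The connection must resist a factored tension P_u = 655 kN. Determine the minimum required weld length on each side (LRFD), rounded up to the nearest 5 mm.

L = 235 mm on each side

E55XX → F_EXX = 550 MPa.
Throat t_e = 0.707 × 8 = 5.656 mm.
φr_n = 0.75 × 0.6 × 550 × 5.656 × 10⁻³ = 1.4 kN/mm.
L_req = P_u / φr_n = 655 / 1.4 = 467.9 mm total.
Per side: 467.9 / 2 = 234 mm.
Round up → use L = 235 mm on each side.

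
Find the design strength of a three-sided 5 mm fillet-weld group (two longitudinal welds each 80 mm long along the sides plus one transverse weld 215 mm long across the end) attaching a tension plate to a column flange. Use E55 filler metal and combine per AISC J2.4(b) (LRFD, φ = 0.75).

E55XX → F_EXX = 550 MPa.
t_e = 0.707 × 5 = 3.535 mm.
R_nwl = 0.6 × 550 × 3.535 × 160 × 10⁻³ = 186.6 kN (longitudinal, 2 welds).
R_nwt = 0.6 × 550 × 3.535 × 215 × 10⁻³ = 250.8 kN (transverse, base value).
(i) R_nwl + R_nwt = 437.5 kN; (ii) 0.85 R_nwl + 1.5 R_nwt = 534.9 kN.
R_n = max = 534.9 kN [governs: (ii)]; φR_n = 401.1 kN.

φR_n ≈ 401 kN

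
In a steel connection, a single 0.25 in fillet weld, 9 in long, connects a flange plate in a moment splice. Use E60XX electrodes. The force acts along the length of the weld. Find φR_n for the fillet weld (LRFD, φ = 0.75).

E60XX → F_EXX = 60 ksi.
Effective throat t_e = 0.707 × 0.25 = 0.1767 in.
Total length L = 9 in; A_we = 0.1767 × 9 = 1.591 in².
F_nw = 0.6 F_EXX = 0.6 × 60 = 36 ksi.
φR_n = 0.75 × 36 × 1.591 = 42.95 kip.

φR_n ≈ 43 kip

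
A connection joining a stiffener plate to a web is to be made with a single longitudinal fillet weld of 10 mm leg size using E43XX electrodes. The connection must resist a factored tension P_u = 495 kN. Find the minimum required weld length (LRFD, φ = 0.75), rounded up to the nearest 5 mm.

E43XX → F_EXX = 430 MPa.
Throat t_e = 0.707 × 10 = 7.07 mm.
φr_n = 0.75 × 0.6 × 430 × 7.07 × 10⁻³ = 1.368 kN/mm.
L_req = P_u / φr_n = 495 / 1.368 = 361.8 mm total.
Round up → use L = 365 mm.

L = 365 mm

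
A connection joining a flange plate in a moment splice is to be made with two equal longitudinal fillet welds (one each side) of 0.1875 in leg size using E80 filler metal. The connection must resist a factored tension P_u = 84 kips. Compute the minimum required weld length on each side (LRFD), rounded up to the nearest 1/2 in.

E80XX → F_EXX = 80 ksi.
Throat t_e = 0.707 × 0.1875 = 0.1326 in.
φr_n = 0.75 × 0.6 × 80 × 0.1326 = 4.772 kips/in.
L_req = P_u / φr_n = 84 / 4.772 = 17.6 in total.
Per side: 17.6 / 2 = 8.801 in.
Round up → use L = 9 in on each side.

L = 9 in on each side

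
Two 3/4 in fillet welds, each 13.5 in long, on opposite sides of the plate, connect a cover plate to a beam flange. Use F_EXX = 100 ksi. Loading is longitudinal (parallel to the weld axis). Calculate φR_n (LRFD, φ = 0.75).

Effective throat t_e = 0.707 × 0.75 = 0.5302 in.
Total length L = 27 in; A_we = 0.5302 × 27 = 14.32 in².
F_nw = 0.6 F_EXX = 0.6 × 100 = 60 ksi.
φR_n = 0.75 × 60 × 14.32 = 644.3 kip.

φR_n ≈ 644 kip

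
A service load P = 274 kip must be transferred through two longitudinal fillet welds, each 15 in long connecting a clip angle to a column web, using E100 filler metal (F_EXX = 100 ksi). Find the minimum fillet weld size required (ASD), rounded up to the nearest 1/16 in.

Total weld length L = 30 in.
Required throat t_e = P × Ω / (0.6 F_EXX × L) = 274 × 2.0 / (0.6 × 100 × 30) = 0.3044 in.
Required leg w = t_e / 0.707 = 0.4306 in → use 7/16 in.

w = 7/16 in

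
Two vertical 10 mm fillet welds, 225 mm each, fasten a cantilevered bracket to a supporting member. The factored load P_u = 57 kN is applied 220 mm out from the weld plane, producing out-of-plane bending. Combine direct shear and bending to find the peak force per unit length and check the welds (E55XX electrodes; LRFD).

f_max ≈ 754 N/mm; adequate

E55XX → F_EXX = 550 MPa.
L_w = 2 × 225 = 450 mm; section modulus (unit throat) S = 2 × L²/6 = 16880 mm².
Direct shear f_v = P/L_w = 57×10³/450 = 126.7 N/mm.
Moment M = P × e = 57×10³ × 220 = 12540000 N·mm; bending f_b = M/S = 743.1 N/mm.
f_max = √(f_v² + f_b²) = √(126.7² + 743.1²) = 753.8 N/mm.
φr_n = 0.75 × 0.6 × 550 × (0.707 × 10) = 1750 N/mm → adequate.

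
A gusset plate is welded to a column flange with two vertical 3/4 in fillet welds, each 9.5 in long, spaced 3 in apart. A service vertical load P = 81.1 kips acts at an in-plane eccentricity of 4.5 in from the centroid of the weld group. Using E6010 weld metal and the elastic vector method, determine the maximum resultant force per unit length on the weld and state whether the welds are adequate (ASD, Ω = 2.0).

E60XX → F_EXX = 60 ksi.
Total weld length L_w = 19 in. Treat welds as unit-width lines.
Polar moment about centroid: J = 2[d³/12 + d(b/2)²] = 2[9.5³/12 + 9.5×1.5²] = 185.6 in³.
Direct shear f_v = P/L_w = 81.1 / 19 = 4.268 kip/in (vertical).
Torsion M = P·e = 81.1 × 4.5 = 364.95 kip·in.
Critical point at (x, y) = (1.5, 4.75) from centroid. f_tx = M·y/J = 9.338 kip/in; f_ty = M·x/J = 2.949 kip/in.
Resultant f_max = √[f_tx² + (f_v + f_ty)²] = √[9.338² + (4.268 + 2.949)²] = 11.8 kip/in.
Capacity per unit length: r_n/Ω = (1/2.0) × 0.6 × 60 × (0.707 × 0.75) = 9.544 kip/in.
11.8 > 9.544 → NOT adequate.

f_max ≈ 11.8 kip/in; NOT adequate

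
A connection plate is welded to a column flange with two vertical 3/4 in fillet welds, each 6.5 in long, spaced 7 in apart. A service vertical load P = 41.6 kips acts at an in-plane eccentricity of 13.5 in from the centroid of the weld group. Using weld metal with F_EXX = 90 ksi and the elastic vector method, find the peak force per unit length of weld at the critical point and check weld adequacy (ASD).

Total weld length L_w = 13 in. Treat welds as unit-width lines.
Polar moment about centroid: J = 2[d³/12 + d(b/2)²] = 2[6.5³/12 + 6.5×3.5²] = 205 in³.
Direct shear f_v = P/L_w = 41.6 / 13 = 3.2 kip/in (vertical).
Torsion M = P·e = 41.6 × 13.5 = 561.6 kip·in.
Critical point at (x, y) = (3.5, 3.25) from centroid. f_tx = M·y/J = 8.903 kip/in; f_ty = M·x/J = 9.587 kip/in.
Resultant f_max = √[f_tx² + (f_v + f_ty)²] = √[8.903² + (3.2 + 9.587)²] = 15.58 kip/in.
Capacity per unit length: r_n/Ω = (1/2.0) × 0.6 × 90 × (0.707 × 0.75) = 14.32 kip/in.
15.58 > 14.32 → NOT adequate.

f_max ≈ 15.6 kip/in; NOT adequate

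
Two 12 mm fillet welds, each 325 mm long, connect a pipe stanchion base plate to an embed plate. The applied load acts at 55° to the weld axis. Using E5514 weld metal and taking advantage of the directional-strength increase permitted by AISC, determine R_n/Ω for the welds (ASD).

E55XX → F_EXX = 550 MPa.
t_e = 0.707 × 12 = 8.484 mm; A_we = 8.484 × 650 = 5515 mm².
Directional factor: 1.0 + 0.5 sin^1.5(55°) = 1.371.
F_nw = 0.6 × 550 × 1.371 = 452.3 MPa.
R_n/Ω = (452.3 × 5515) / 2.0 × 10⁻³ = 1247 kN.

R_n/Ω ≈ 1250 kN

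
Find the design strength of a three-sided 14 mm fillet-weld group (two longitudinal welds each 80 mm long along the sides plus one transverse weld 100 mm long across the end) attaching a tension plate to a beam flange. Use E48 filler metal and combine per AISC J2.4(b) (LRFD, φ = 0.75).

φR_n ≈ 611 kN

E48XX → F_EXX = 480 MPa.
t_e = 0.707 × 14 = 9.898 mm.
R_nwl = 0.6 × 480 × 9.898 × 160 × 10⁻³ = 456.1 kN (longitudinal, 2 welds).
R_nwt = 0.6 × 480 × 9.898 × 100 × 10⁻³ = 285.1 kN (transverse, base value).
(i) R_nwl + R_nwt = 741.2 kN; (ii) 0.85 R_nwl + 1.5 R_nwt = 815.3 kN.
R_n = max = 815.3 kN [governs: (ii)]; φR_n = 611.5 kN.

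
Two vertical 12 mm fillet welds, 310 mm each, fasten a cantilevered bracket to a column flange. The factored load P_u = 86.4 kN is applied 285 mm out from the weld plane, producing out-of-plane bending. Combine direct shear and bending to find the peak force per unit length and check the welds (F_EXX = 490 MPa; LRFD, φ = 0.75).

L_w = 2 × 310 = 620 mm; section modulus (unit throat) S = 2 × L²/6 = 32030 mm².
Direct shear f_v = P/L_w = 86.4×10³/620 = 139.4 N/mm.
Moment M = P × e = 86.4×10³ × 285 = 24624000 N·mm; bending f_b = M/S = 768.7 N/mm.
f_max = √(f_v² + f_b²) = √(139.4² + 768.7²) = 781.2 N/mm.
φr_n = 0.75 × 0.6 × 490 × (0.707 × 12) = 1871 N/mm → adequate.

f_max ≈ 781 N/mm; adequate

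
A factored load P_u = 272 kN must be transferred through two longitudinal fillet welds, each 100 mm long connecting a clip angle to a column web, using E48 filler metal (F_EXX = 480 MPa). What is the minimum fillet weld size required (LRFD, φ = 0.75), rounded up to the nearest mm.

Total weld length L = 200 mm.
Required throat t_e = P_u / (φ × 0.6 F_EXX × L) = 272 / (0.75 × 0.6 × 480 × 200 × 10⁻³) = 6.296 mm.
Required leg w = t_e / 0.707 = 8.906 mm → use 9 mm.

w = 9 mm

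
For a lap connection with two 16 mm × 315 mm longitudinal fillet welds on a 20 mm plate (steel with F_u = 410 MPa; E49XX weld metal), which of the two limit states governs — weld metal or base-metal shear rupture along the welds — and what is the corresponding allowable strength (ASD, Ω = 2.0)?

R_n/Ω ≈ 1050 kN (weld metal governs)

E49XX → F_EXX = 490 MPa.
t_e = 0.707 × 16 = 11.31 mm; L = 630 mm.
Weld metal: R_n/Ω = (1/2.0) × 0.6 × 490 × 11.31 × 630 × 10⁻³ = 1048 kN.
Base metal (shear rupture): R_n/Ω = (1/2.0) × 0.6 × 410 × 20 × 630 × 10⁻³ = 1550 kN.
Governing: weld metal.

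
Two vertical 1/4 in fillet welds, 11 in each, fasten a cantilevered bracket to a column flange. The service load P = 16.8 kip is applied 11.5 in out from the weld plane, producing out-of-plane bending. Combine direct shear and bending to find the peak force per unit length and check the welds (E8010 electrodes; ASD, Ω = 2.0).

E80XX → F_EXX = 80 ksi.
L_w = 2 × 11 = 22 in; section modulus (unit throat) S = 2 × L²/6 = 40.33 in².
Direct shear f_v = P/L_w = 16.8/22 = 0.7636 kip/in.
Moment M = P × e = 16.8 × 11.5 = 193.2 kip·in; bending f_b = M/S = 4.79 kip/in.
f_max = √(f_v² + f_b²) = √(0.7636² + 4.79²) = 4.851 kip/in.
r_n/Ω = (1/2.0) × 0.6 × 80 × (0.707 × 0.25) = 4.242 kip/in → NOT adequate.

f_max ≈ 4.85 kip/in; NOT adequate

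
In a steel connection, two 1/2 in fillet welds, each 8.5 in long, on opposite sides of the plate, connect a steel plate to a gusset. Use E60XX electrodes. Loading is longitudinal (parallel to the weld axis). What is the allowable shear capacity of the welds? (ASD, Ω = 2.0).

E60XX → F_EXX = 60 ksi.
Effective throat t_e = 0.707 × 0.5 = 0.3535 in.
Total length L = 17 in; A_we = 0.3535 × 17 = 6.01 in².
F_nw = 0.6 F_EXX = 0.6 × 60 = 36 ksi.
R_n = 36 × 6.01 = 216.3 kips; R_n/Ω = 216.3/2.0 = 108.2 kips.

R_n/Ω ≈ 108 kips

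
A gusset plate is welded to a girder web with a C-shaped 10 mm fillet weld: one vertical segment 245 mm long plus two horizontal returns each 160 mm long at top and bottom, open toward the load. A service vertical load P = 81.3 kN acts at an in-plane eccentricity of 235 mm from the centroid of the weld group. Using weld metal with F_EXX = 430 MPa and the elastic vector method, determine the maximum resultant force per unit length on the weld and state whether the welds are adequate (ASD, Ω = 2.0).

Total weld length L_w = 565 mm. Treat welds as unit-width lines.
Centroid: x̄ = 2×160×80 / 565 = 45.31 mm from the vertical weld.
Polar moment about centroid: J = I_x + I_y = [245³/12 + 2×160×122.5²] + [245×45.31² + 2(160³/12 + 160×34.69²)] = 7598000 mm³.
Direct shear f_v = P/L_w = 81.3×10³ / 565 = 143.9 N/mm (vertical).
Torsion M = P·e = 81.3×10³ × 235 = 19106000 N·mm.
Critical point at (x, y) = (114.7, 122.5) from centroid. f_tx = M·y/J = 308 N/mm; f_ty = M·x/J = 288.4 N/mm.
Resultant f_max = √[f_tx² + (f_v + f_ty)²] = √[308² + (143.9 + 288.4)²] = 530.8 N/mm.
Capacity per unit length: r_n/Ω = (1/2.0) × 0.6 × 430 × (0.707 × 10) = 912 N/mm.
530.8 ≤ 912 → adequate.

f_max ≈ 531 N/mm; adequate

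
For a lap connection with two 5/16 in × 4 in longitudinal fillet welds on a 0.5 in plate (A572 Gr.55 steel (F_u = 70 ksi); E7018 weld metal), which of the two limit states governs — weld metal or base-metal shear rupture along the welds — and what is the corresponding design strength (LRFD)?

E70XX → F_EXX = 70 ksi.
t_e = 0.707 × 0.3125 = 0.2209 in; L = 8 in.
Weld metal: φR_n = 0.75 × 0.6 × 70 × 0.2209 × 8 = 55.68 kip.
Base metal (shear rupture): φR_n = 0.75 × 0.6 × 70 × 0.5 × 8 = 126 kip.
Governing: weld metal.

φR_n ≈ 55.7 kip (weld metal governs)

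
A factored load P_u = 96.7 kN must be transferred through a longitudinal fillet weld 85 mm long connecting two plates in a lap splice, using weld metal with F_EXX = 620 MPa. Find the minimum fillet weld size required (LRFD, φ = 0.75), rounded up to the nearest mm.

Total weld length L = 85 mm.
Required throat t_e = P_u / (φ × 0.6 F_EXX × L) = 96.7 / (0.75 × 0.6 × 620 × 85 × 10⁻³) = 4.078 mm.
Required leg w = t_e / 0.707 = 5.767 mm → use 6 mm.

w = 6 mm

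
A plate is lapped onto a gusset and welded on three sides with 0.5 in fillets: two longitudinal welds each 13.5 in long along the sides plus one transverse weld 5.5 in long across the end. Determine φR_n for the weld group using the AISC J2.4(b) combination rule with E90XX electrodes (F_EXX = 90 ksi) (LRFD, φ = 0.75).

φR_n ≈ 465 kip

t_e = 0.707 × 0.5 = 0.3535 in.
R_nwl = 0.6 × 90 × 0.3535 × 27 = 515.4 kip (longitudinal, 2 welds).
R_nwt = 0.6 × 90 × 0.3535 × 5.5 = 105 kip (transverse, base value).
(i) R_nwl + R_nwt = 620.4 kip; (ii) 0.85 R_nwl + 1.5 R_nwt = 595.6 kip.
R_n = max = 620.4 kip [governs: (i)]; φR_n = 465.3 kip.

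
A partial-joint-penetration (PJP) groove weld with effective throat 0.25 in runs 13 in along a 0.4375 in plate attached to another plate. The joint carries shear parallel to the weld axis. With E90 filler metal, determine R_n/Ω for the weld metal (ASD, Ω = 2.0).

E90XX → F_EXX = 90 ksi.
Effective throat (given) t_e = 0.25 in.
A_we = 0.25 × 13 = 3.25 in².
F_nw = 0.6 F_EXX = 54 ksi.
R_n/Ω = (54 × 3.25) / 2.0 = 87.75 kips.

R_n/Ω ≈ 87.8 kips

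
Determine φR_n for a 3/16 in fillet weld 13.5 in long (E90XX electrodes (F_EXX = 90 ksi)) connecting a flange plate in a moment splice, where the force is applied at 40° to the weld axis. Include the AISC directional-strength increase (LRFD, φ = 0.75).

φR_n ≈ 91.2 kip

t_e = 0.707 × 0.1875 = 0.1326 in; A_we = 0.1326 × 13.5 = 1.79 in².
Directional factor: 1.0 + 0.5 sin^1.5(40°) = 1.258.
F_nw = 0.6 × 90 × 1.258 = 67.91 ksi.
φR_n = 0.75 × 67.91 × 1.79 = 91.15 kip.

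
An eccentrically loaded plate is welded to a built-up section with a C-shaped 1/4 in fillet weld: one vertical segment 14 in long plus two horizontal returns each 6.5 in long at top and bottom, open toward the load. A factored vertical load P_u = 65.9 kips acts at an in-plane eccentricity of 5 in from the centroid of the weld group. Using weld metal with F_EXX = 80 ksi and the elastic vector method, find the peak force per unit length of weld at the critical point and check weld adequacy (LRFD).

Total weld length L_w = 27 in. Treat welds as unit-width lines.
Centroid: x̄ = 2×6.5×3.25 / 27 = 1.565 in from the vertical weld.
Polar moment about centroid: J = I_x + I_y = [14³/12 + 2×6.5×7²] + [14×1.565² + 2(6.5³/12 + 6.5×1.685²)] = 982.6 in³.
Direct shear f_v = P/L_w = 65.9 / 27 = 2.441 kip/in (vertical).
Torsion M = P·e = 65.9 × 5 = 329.5 kip·in.
Critical point at (x, y) = (4.935, 7) from centroid. f_tx = M·y/J = 2.347 kip/in; f_ty = M·x/J = 1.655 kip/in.
Resultant f_max = √[f_tx² + (f_v + f_ty)²] = √[2.347² + (2.441 + 1.655)²] = 4.721 kip/in.
Capacity per unit length: φr_n = 0.75 × 0.6 × 80 × (0.707 × 0.25) = 6.363 kip/in.
4.721 ≤ 6.363 → adequate.

f_max ≈ 4.72 kip/in; adequate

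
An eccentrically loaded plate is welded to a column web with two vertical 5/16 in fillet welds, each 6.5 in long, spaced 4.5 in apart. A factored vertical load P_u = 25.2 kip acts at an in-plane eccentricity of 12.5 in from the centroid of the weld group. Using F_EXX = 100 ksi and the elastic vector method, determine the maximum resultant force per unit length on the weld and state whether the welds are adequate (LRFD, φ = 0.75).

Total weld length L_w = 13 in. Treat welds as unit-width lines.
Polar moment about centroid: J = 2[d³/12 + d(b/2)²] = 2[6.5³/12 + 6.5×2.25²] = 111.6 in³.
Direct shear f_v = P/L_w = 25.2 / 13 = 1.938 kip/in (vertical).
Torsion M = P·e = 25.2 × 12.5 = 315 kip·in.
Critical point at (x, y) = (2.25, 3.25) from centroid. f_tx = M·y/J = 9.175 kip/in; f_ty = M·x/J = 6.352 kip/in.
Resultant f_max = √[f_tx² + (f_v + f_ty)²] = √[9.175² + (1.938 + 6.352)²] = 12.37 kip/in.
Capacity per unit length: φr_n = 0.75 × 0.6 × 100 × (0.707 × 0.3125) = 9.942 kip/in.
12.37 > 9.942 → NOT adequate.

f_max ≈ 12.4 kip/in; NOT adequate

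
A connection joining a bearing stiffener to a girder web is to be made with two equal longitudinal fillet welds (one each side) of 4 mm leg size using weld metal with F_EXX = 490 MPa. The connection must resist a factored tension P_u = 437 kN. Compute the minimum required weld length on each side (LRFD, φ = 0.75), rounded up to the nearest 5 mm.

L = 355 mm on each side

Throat t_e = 0.707 × 4 = 2.828 mm.
φr_n = 0.75 × 0.6 × 490 × 2.828 × 10⁻³ = 0.6236 kN/mm.
L_req = P_u / φr_n = 437 / 0.6236 = 700.8 mm total.
Per side: 700.8 / 2 = 350.4 mm.
Round up → use L = 355 mm on each side.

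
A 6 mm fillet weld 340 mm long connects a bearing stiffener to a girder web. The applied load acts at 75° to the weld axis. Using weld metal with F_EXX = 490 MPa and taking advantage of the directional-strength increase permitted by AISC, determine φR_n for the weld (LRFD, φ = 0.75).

t_e = 0.707 × 6 = 4.242 mm; A_we = 4.242 × 340 = 1442 mm².
Directional factor: 1.0 + 0.5 sin^1.5(75°) = 1.475.
F_nw = 0.6 × 490 × 1.475 = 433.6 MPa.
φR_n = 0.75 × 433.6 × 1442 × 10⁻³ = 469 kN.

φR_n ≈ 469 kN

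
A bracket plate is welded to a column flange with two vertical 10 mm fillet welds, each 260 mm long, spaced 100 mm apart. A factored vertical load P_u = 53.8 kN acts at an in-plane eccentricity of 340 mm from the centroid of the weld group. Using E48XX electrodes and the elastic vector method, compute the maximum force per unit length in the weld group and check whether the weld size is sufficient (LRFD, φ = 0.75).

E48XX → F_EXX = 480 MPa.
Total weld length L_w = 520 mm. Treat welds as unit-width lines.
Polar moment about centroid: J = 2[d³/12 + d(b/2)²] = 2[260³/12 + 260×50²] = 4229000 mm³.
Direct shear f_v = P/L_w = 53.8×10³ / 520 = 103.5 N/mm (vertical).
Torsion M = P·e = 53.8×10³ × 340 = 18292000 N·mm.
Critical point at (x, y) = (50, 130) from centroid. f_tx = M·y/J = 562.3 N/mm; f_ty = M·x/J = 216.3 N/mm.
Resultant f_max = √[f_tx² + (f_v + f_ty)²] = √[562.3² + (103.5 + 216.3)²] = 646.8 N/mm.
Capacity per unit length: φr_n = 0.75 × 0.6 × 480 × (0.707 × 10) = 1527 N/mm.
646.8 ≤ 1527 → adequate.

f_max ≈ 647 N/mm; adequate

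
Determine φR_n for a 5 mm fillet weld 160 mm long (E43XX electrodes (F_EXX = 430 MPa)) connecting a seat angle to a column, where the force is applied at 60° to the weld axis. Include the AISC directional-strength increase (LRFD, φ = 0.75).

φR_n ≈ 154 kN

t_e = 0.707 × 5 = 3.535 mm; A_we = 3.535 × 160 = 565.6 mm².
Directional factor: 1.0 + 0.5 sin^1.5(60°) = 1.403.
F_nw = 0.6 × 430 × 1.403 = 362 MPa.
φR_n = 0.75 × 362 × 565.6 × 10⁻³ = 153.5 kN.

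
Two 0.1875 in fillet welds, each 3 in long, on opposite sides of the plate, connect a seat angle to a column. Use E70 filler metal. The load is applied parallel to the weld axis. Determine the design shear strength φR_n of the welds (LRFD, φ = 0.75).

E70XX → F_EXX = 70 ksi.
Effective throat t_e = 0.707 × 0.1875 = 0.1326 in.
Total length L = 6 in; A_we = 0.1326 × 6 = 0.7954 in².
F_nw = 0.6 F_EXX = 0.6 × 70 = 42 ksi.
φR_n = 0.75 × 42 × 0.7954 = 25.05 kip.

φR_n ≈ 25.1 kip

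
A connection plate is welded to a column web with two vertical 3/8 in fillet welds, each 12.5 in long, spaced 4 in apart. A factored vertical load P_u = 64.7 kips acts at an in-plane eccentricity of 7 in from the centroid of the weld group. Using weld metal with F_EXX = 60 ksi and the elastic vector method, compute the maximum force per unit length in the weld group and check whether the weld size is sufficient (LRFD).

f_max ≈ 8.15 kip/in; NOT adequate

Total weld length L_w = 25 in. Treat welds as unit-width lines.
Polar moment about centroid: J = 2[d³/12 + d(b/2)²] = 2[12.5³/12 + 12.5×2²] = 425.5 in³.
Direct shear f_v = P/L_w = 64.7 / 25 = 2.588 kip/in (vertical).
Torsion M = P·e = 64.7 × 7 = 452.9 kip·in.
Critical point at (x, y) = (2, 6.25) from centroid. f_tx = M·y/J = 6.652 kip/in; f_ty = M·x/J = 2.129 kip/in.
Resultant f_max = √[f_tx² + (f_v + f_ty)²] = √[6.652² + (2.588 + 2.129)²] = 8.155 kip/in.
Capacity per unit length: φr_n = 0.75 × 0.6 × 60 × (0.707 × 0.375) = 7.158 kip/in.
8.155 > 7.158 → NOT adequate.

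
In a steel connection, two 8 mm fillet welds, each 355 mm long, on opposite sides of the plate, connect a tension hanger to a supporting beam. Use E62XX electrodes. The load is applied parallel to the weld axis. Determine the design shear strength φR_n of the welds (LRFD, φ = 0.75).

E62XX → F_EXX = 620 MPa.
Effective throat t_e = 0.707 × 8 = 5.656 mm.
Total length L = 710 mm; A_we = 5.656 × 710 = 4016 mm².
F_nw = 0.6 F_EXX = 0.6 × 620 = 372 MPa.
φR_n = 0.75 × 372 × 4016 × 10⁻³ = 1120 kN.

φR_n ≈ 1120 kN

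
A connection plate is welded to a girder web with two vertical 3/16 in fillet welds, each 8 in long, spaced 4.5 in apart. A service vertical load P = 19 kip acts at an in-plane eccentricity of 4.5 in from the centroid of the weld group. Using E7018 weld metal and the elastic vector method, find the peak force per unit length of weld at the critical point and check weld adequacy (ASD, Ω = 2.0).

f_max ≈ 3.12 kip/in; NOT adequate

E70XX → F_EXX = 70 ksi.
Total weld length L_w = 16 in. Treat welds as unit-width lines.
Polar moment about centroid: J = 2[d³/12 + d(b/2)²] = 2[8³/12 + 8×2.25²] = 166.3 in³.
Direct shear f_v = P/L_w = 19 / 16 = 1.188 kip/in (vertical).
Torsion M = P·e = 19 × 4.5 = 85.5 kip·in.
Critical point at (x, y) = (2.25, 4) from centroid. f_tx = M·y/J = 2.056 kip/in; f_ty = M·x/J = 1.157 kip/in.
Resultant f_max = √[f_tx² + (f_v + f_ty)²] = √[2.056² + (1.188 + 1.157)²] = 3.118 kip/in.
Capacity per unit length: r_n/Ω = (1/2.0) × 0.6 × 70 × (0.707 × 0.1875) = 2.784 kip/in.
3.118 > 2.784 → NOT adequate.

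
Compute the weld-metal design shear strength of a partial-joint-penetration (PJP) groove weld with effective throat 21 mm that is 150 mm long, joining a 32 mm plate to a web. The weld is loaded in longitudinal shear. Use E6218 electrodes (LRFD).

φR_n ≈ 879 kN

E62XX → F_EXX = 620 MPa.
Effective throat (given) t_e = 21 mm.
A_we = 21 × 150 = 3150 mm².
F_nw = 0.6 F_EXX = 372 MPa.
φR_n = 0.75 × 372 × 3150 × 10⁻³ = 878.8 kN.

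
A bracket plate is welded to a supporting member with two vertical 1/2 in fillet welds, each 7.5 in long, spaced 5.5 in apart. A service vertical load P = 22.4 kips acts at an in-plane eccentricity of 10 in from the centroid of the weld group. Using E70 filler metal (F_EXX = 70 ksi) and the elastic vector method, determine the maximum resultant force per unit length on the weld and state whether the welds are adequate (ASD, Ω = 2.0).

Total weld length L_w = 15 in. Treat welds as unit-width lines.
Polar moment about centroid: J = 2[d³/12 + d(b/2)²] = 2[7.5³/12 + 7.5×2.75²] = 183.8 in³.
Direct shear f_v = P/L_w = 22.4 / 15 = 1.493 kip/in (vertical).
Torsion M = P·e = 22.4 × 10 = 224 kip·in.
Critical point at (x, y) = (2.75, 3.75) from centroid. f_tx = M·y/J = 4.571 kip/in; f_ty = M·x/J = 3.352 kip/in.
Resultant f_max = √[f_tx² + (f_v + f_ty)²] = √[4.571² + (1.493 + 3.352)²] = 6.662 kip/in.
Capacity per unit length: r_n/Ω = (1/2.0) × 0.6 × 70 × (0.707 × 0.5) = 7.423 kip/in.
6.662 ≤ 7.423 → adequate.

f_max ≈ 6.66 kip/in; adequate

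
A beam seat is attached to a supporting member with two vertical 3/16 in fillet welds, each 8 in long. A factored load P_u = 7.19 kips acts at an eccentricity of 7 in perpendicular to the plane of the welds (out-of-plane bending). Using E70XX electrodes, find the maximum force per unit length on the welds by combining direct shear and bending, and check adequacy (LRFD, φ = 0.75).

E70XX → F_EXX = 70 ksi.
L_w = 2 × 8 = 16 in; section modulus (unit throat) S = 2 × L²/6 = 21.33 in².
Direct shear f_v = P/L_w = 7.19/16 = 0.4494 kip/in.
Moment M = P × e = 7.19 × 7 = 50.33 kip·in; bending f_b = M/S = 2.359 kip/in.
f_max = √(f_v² + f_b²) = √(0.4494² + 2.359²) = 2.402 kip/in.
φr_n = 0.75 × 0.6 × 70 × (0.707 × 0.1875) = 4.176 kip/in → adequate.

f_max ≈ 2.4 kip/in; adequate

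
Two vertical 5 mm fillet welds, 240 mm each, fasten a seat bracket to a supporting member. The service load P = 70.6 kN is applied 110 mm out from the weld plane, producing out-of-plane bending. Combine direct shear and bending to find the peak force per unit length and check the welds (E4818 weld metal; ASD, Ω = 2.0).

f_max ≈ 430 N/mm; adequate

E48XX → F_EXX = 480 MPa.
L_w = 2 × 240 = 480 mm; section modulus (unit throat) S = 2 × L²/6 = 19200 mm².
Direct shear f_v = P/L_w = 70.6×10³/480 = 147.1 N/mm.
Moment M = P × e = 70.6×10³ × 110 = 7766000 N·mm; bending f_b = M/S = 404.5 N/mm.
f_max = √(f_v² + f_b²) = √(147.1² + 404.5²) = 430.4 N/mm.
r_n/Ω = (1/2.0) × 0.6 × 480 × (0.707 × 5) = 509 N/mm → adequate.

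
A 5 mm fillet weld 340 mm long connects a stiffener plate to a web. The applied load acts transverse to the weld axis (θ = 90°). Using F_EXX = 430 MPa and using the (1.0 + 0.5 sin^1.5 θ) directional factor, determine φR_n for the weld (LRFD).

φR_n ≈ 349 kN

t_e = 0.707 × 5 = 3.535 mm; A_we = 3.535 × 340 = 1202 mm².
Directional factor: 1.0 + 0.5 sin^1.5(90°) = 1.5.
F_nw = 0.6 × 430 × 1.5 = 387 MPa.
φR_n = 0.75 × 387 × 1202 × 10⁻³ = 348.9 kN.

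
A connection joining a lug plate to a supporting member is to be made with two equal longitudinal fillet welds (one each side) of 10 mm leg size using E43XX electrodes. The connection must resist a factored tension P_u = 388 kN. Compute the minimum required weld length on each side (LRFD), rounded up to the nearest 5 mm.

L = 145 mm on each side

E43XX → F_EXX = 430 MPa.
Throat t_e = 0.707 × 10 = 7.07 mm.
φr_n = 0.75 × 0.6 × 430 × 7.07 × 10⁻³ = 1.368 kN/mm.
L_req = P_u / φr_n = 388 / 1.368 = 283.6 mm total.
Per side: 283.6 / 2 = 141.8 mm.
Round up → use L = 145 mm on each side.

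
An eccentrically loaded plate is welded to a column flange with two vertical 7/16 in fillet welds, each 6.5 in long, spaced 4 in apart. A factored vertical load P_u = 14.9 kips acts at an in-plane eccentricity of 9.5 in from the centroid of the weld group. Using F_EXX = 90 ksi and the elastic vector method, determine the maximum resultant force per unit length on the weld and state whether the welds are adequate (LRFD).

f_max ≈ 6.2 kip/in; adequate

Total weld length L_w = 13 in. Treat welds as unit-width lines.
Polar moment about centroid: J = 2[d³/12 + d(b/2)²] = 2[6.5³/12 + 6.5×2²] = 97.77 in³.
Direct shear f_v = P/L_w = 14.9 / 13 = 1.146 kip/in (vertical).
Torsion M = P·e = 14.9 × 9.5 = 141.55 kip·in.
Critical point at (x, y) = (2, 3.25) from centroid. f_tx = M·y/J = 4.705 kip/in; f_ty = M·x/J = 2.896 kip/in.
Resultant f_max = √[f_tx² + (f_v + f_ty)²] = √[4.705² + (1.146 + 2.896)²] = 6.203 kip/in.
Capacity per unit length: φr_n = 0.75 × 0.6 × 90 × (0.707 × 0.4375) = 12.53 kip/in.
6.203 ≤ 12.53 → adequate.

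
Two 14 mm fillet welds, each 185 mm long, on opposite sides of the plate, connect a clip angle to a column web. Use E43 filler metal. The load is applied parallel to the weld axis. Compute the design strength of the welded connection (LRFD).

E43XX → F_EXX = 430 MPa.
Effective throat t_e = 0.707 × 14 = 9.898 mm.
Total length L = 370 mm; A_we = 9.898 × 370 = 3662 mm².
F_nw = 0.6 F_EXX = 0.6 × 430 = 258 MPa.
φR_n = 0.75 × 258 × 3662 × 10⁻³ = 708.6 kN.

φR_n ≈ 709 kN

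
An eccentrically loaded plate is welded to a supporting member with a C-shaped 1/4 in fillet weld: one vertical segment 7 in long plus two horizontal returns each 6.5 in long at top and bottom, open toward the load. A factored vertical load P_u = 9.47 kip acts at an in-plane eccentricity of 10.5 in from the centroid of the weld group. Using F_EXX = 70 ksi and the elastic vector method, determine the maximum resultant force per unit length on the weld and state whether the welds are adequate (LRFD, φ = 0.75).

Total weld length L_w = 20 in. Treat welds as unit-width lines.
Centroid: x̄ = 2×6.5×3.25 / 20 = 2.112 in from the vertical weld.
Polar moment about centroid: J = I_x + I_y = [7³/12 + 2×6.5×3.5²] + [7×2.112² + 2(6.5³/12 + 6.5×1.138²)] = 281.7 in³.
Direct shear f_v = P/L_w = 9.47 / 20 = 0.4735 kip/in (vertical).
Torsion M = P·e = 9.47 × 10.5 = 99.435 kip·in.
Critical point at (x, y) = (4.388, 3.5) from centroid. f_tx = M·y/J = 1.236 kip/in; f_ty = M·x/J = 1.549 kip/in.
Resultant f_max = √[f_tx² + (f_v + f_ty)²] = √[1.236² + (0.4735 + 1.549)²] = 2.37 kip/in.
Capacity per unit length: φr_n = 0.75 × 0.6 × 70 × (0.707 × 0.25) = 5.568 kip/in.
2.37 ≤ 5.568 → adequate.

f_max ≈ 2.37 kip/in; adequate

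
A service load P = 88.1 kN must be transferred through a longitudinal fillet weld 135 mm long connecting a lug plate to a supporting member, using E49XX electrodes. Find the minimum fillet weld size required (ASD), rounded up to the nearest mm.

E49XX → F_EXX = 490 MPa.
Total weld length L = 135 mm.
Required throat t_e = P × Ω / (0.6 F_EXX × L) = 88.1 × 2.0 / (0.6 × 490 × 135 × 10⁻³) = 4.439 mm.
Required leg w = t_e / 0.707 = 6.279 mm → use 7 mm.

w = 7 mm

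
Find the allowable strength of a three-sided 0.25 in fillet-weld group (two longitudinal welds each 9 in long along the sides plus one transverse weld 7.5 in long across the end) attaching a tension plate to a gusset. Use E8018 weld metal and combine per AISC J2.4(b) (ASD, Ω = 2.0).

E80XX → F_EXX = 80 ksi.
t_e = 0.707 × 0.25 = 0.1767 in.
R_nwl = 0.6 × 80 × 0.1767 × 18 = 152.7 kip (longitudinal, 2 welds).
R_nwt = 0.6 × 80 × 0.1767 × 7.5 = 63.63 kip (transverse, base value).
(i) R_nwl + R_nwt = 216.3 kip; (ii) 0.85 R_nwl + 1.5 R_nwt = 225.3 kip.
R_n = max = 225.3 kip [governs: (ii)]; R_n/Ω = 112.6 kip.

R_n/Ω ≈ 113 kip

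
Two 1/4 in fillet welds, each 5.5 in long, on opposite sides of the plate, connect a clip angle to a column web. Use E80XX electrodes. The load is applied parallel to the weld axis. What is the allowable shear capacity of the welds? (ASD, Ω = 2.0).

E80XX → F_EXX = 80 ksi.
Effective throat t_e = 0.707 × 0.25 = 0.1767 in.
Total length L = 11 in; A_we = 0.1767 × 11 = 1.944 in².
F_nw = 0.6 F_EXX = 0.6 × 80 = 48 ksi.
R_n = 48 × 1.944 = 93.32 kip; R_n/Ω = 93.32/2.0 = 46.66 kip.

R_n/Ω ≈ 46.7 kip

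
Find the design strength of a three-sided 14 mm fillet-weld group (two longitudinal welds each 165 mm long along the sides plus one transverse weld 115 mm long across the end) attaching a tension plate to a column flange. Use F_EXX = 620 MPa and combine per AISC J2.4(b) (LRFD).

φR_n ≈ 1250 kN

t_e = 0.707 × 14 = 9.898 mm.
R_nwl = 0.6 × 620 × 9.898 × 330 × 10⁻³ = 1215 kN (longitudinal, 2 welds).
R_nwt = 0.6 × 620 × 9.898 × 115 × 10⁻³ = 423.4 kN (transverse, base value).
(i) R_nwl + R_nwt = 1639 kN; (ii) 0.85 R_nwl + 1.5 R_nwt = 1668 kN.
R_n = max = 1668 kN [governs: (ii)]; φR_n = 1251 kN.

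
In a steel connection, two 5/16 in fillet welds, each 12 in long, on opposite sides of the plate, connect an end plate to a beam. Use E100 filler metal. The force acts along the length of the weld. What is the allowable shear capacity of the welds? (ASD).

R_n/Ω ≈ 159 kip

E100XX → F_EXX = 100 ksi.
Effective throat t_e = 0.707 × 0.3125 = 0.2209 in.
Total length L = 24 in; A_we = 0.2209 × 24 = 5.302 in².
F_nw = 0.6 F_EXX = 0.6 × 100 = 60 ksi.
R_n = 60 × 5.302 = 318.1 kip; R_n/Ω = 318.1/2.0 = 159.1 kip.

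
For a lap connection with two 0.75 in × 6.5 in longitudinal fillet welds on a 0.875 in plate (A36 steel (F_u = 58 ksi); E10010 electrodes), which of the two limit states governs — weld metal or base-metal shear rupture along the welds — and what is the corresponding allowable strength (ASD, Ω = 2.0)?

R_n/Ω ≈ 198 kip (base-metal shear rupture governs)

E100XX → F_EXX = 100 ksi.
t_e = 0.707 × 0.75 = 0.5302 in; L = 13 in.
Weld metal: R_n/Ω = (1/2.0) × 0.6 × 100 × 0.5302 × 13 = 206.8 kip.
Base metal (shear rupture): R_n/Ω = (1/2.0) × 0.6 × 58 × 0.875 × 13 = 197.9 kip.
Governing: base-metal shear rupture.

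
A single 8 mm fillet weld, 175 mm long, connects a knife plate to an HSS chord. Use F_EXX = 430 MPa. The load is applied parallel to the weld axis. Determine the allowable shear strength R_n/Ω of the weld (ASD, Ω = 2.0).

R_n/Ω ≈ 128 kN

Effective throat t_e = 0.707 × 8 = 5.656 mm.
Total length L = 175 mm; A_we = 5.656 × 175 = 989.8 mm².
F_nw = 0.6 F_EXX = 0.6 × 430 = 258 MPa.
R_n = 258 × 989.8 × 10⁻³ = 255.4 kN; R_n/Ω = 255.4/2.0 = 127.7 kN.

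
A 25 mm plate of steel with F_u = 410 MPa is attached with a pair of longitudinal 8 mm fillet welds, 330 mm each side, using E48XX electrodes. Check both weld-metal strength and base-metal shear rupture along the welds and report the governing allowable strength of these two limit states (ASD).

R_n/Ω ≈ 538 kN (weld metal governs)

E48XX → F_EXX = 480 MPa.
t_e = 0.707 × 8 = 5.656 mm; L = 660 mm.
Weld metal: R_n/Ω = (1/2.0) × 0.6 × 480 × 5.656 × 660 × 10⁻³ = 537.5 kN.
Base metal (shear rupture): R_n/Ω = (1/2.0) × 0.6 × 410 × 25 × 660 × 10⁻³ = 2030 kN.
Governing: weld metal.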